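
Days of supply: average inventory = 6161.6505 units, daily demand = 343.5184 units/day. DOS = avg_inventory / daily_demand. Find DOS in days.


DOS = 6161.6505 / 343.5184 = 17.9369

17.9369 days


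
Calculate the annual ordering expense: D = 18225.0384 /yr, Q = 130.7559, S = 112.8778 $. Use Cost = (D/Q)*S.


Number of orders = D/Q = 139.3821
Cost = 139.3821 * 112.8778 = 15733.1504

15733.1504 $/yr


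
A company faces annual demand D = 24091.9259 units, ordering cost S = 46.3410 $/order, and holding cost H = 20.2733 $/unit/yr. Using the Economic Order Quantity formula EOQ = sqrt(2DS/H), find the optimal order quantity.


2*D*S = 2 * 24091.9259 * 46.3410 = 2232887.8763
2*D*S/H = 110139.3397
EOQ = sqrt(110139.3397) = 331.8725

331.8725 units


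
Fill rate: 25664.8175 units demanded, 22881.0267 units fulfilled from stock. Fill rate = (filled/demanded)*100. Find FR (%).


FR = 22881.0267 / 25664.8175 * 100 = 89.1533

89.1533%


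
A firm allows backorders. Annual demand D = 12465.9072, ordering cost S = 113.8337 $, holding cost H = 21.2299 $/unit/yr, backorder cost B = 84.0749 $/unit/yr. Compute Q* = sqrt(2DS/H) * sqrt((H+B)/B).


sqrt(2DS/H) = 365.6271
sqrt((H+B)/B) = 1.1192
Q* = 365.6271 * 1.1192 = 409.1940

409.1940 units


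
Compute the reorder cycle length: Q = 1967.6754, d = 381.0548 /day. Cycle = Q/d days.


Cycle = 1967.6754 / 381.0548 = 5.1638

5.1638 days


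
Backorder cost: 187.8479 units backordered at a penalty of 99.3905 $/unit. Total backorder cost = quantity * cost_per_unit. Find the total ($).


Total = 187.8479 * 99.3905 = 18670.2967

18670.2967 $


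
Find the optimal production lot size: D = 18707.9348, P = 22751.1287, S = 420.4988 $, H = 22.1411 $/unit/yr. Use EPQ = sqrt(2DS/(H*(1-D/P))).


1 - D/P = 1 - 0.8223 = 0.1777
H*(1-D/P) = 3.9348
2DS = 15733328.2678
EPQ = sqrt(3998524.7496) = 1999.6312

1999.6312 units


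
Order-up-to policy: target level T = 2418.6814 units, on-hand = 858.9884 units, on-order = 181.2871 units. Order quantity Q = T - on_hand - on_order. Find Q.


Inventory position = OH + OO = 858.9884 + 181.2871 = 1040.2755
Q = 2418.6814 - 1040.2755 = 1378.4059

1378.4059 units


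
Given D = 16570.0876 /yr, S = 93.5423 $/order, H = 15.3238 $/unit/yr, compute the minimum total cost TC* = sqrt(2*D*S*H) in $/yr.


2*D*S*H = 47503905.8178
TC* = sqrt(47503905.8178) = 6892.3077

6892.3077 $/yr


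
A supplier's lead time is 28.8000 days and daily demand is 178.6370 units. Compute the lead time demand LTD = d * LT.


LTD = 178.6370 * 28.8000 = 5144.7456

5144.7456 units


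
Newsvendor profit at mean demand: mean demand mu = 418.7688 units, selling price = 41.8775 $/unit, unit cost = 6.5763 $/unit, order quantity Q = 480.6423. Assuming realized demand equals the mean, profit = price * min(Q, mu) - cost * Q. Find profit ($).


Sales at mu = min(480.6423, 418.7688) = 418.7688
Revenue = 41.8775 * 418.7688 = 17536.9904
Total cost = 6.5763 * 480.6423 = 3160.8480
Profit = 17536.9904 - 3160.8480 = 14376.1425

14376.1425 $


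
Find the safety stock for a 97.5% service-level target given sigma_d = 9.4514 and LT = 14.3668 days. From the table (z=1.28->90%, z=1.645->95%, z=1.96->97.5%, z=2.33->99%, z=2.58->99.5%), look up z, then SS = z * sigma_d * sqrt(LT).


From the table, SL = 97.5% corresponds to z = 1.96
sqrt(LT) = sqrt(14.3668) = 3.7904
SS = 1.96 * 9.4514 * 3.7904 = 70.2154

70.2154 units


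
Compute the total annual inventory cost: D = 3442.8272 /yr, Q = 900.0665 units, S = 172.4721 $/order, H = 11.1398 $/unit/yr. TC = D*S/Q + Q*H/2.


Ordering cost = D*S/Q = 659.7197
Holding cost = Q*H/2 = 5013.2804
TC = 659.7197 + 5013.2804 = 5673.0001

5673.0001 $/yr


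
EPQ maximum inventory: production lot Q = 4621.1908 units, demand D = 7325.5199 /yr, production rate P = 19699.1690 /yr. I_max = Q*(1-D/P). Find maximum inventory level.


D/P = 0.3719
1 - D/P = 0.6281
I_max = 4621.1908 * 0.6281 = 2902.7109

2902.7109 units


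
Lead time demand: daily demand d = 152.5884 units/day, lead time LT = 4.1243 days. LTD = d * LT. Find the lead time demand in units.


LTD = 152.5884 * 4.1243 = 629.3203

629.3203 units


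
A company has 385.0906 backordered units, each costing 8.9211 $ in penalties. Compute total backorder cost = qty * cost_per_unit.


Total = 385.0906 * 8.9211 = 3435.4318

3435.4318 $


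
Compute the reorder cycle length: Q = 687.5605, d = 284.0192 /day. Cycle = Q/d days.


Cycle = 687.5605 / 284.0192 = 2.4208

2.4208 days


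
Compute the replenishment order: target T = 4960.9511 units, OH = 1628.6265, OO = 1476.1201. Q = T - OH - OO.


Inventory position = OH + OO = 1628.6265 + 1476.1201 = 3104.7466
Q = 4960.9511 - 3104.7466 = 1856.2045

1856.2045 units


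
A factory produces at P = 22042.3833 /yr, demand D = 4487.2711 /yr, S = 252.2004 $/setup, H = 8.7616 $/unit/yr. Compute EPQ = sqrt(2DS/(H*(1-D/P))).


1 - D/P = 1 - 0.2036 = 0.7964
H*(1-D/P) = 6.9780
2DS = 2263383.1327
EPQ = sqrt(324361.7192) = 569.5276

569.5276 units


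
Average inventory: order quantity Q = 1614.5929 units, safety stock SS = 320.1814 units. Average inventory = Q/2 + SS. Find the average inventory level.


Q/2 = 807.2965
Avg = 807.2965 + 320.1814 = 1127.4778

1127.4778 units


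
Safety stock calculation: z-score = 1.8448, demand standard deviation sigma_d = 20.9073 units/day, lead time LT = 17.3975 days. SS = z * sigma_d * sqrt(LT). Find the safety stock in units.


sqrt(LT) = sqrt(17.3975) = 4.1710
SS = 1.8448 * 20.9073 * 4.1710 = 160.8758

160.8758 units


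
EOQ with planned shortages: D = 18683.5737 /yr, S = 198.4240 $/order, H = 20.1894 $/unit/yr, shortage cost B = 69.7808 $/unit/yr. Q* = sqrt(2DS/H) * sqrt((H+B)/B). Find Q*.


sqrt(2DS/H) = 606.0108
sqrt((H+B)/B) = 1.1355
Q* = 606.0108 * 1.1355 = 688.1161

688.1161 units


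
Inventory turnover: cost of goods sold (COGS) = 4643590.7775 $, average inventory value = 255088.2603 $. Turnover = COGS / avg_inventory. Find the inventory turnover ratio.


Turnover = 4643590.7775 / 255088.2603 = 18.2039

18.2039


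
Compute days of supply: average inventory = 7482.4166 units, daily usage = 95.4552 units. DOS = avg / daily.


DOS = 7482.4166 / 95.4552 = 78.3867

78.3867 days


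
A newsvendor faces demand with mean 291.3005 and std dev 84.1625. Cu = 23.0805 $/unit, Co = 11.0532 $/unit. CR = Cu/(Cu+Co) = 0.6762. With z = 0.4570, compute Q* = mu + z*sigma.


CR = Cu/(Cu+Co) = 23.0805/(23.0805+11.0532) = 0.6762
z = 0.4570
Q* = 291.3005 + 0.4570 * 84.1625 = 329.7628

329.7628 units


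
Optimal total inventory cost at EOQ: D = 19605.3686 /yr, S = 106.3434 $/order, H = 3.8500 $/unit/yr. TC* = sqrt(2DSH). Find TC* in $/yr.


2*D*S*H = 16053741.9749
TC* = sqrt(16053741.9749) = 4006.7121

4006.7121 $/yr


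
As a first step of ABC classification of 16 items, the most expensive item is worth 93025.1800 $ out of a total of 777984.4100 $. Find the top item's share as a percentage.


Top item = 93025.1800
Total = 777984.4100
Percentage = 93025.1800 / 777984.4100 * 100 = 11.9572

11.9572%


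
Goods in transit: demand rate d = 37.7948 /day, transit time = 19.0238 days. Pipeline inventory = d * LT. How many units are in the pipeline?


Pipeline = 37.7948 * 19.0238 = 719.0007

719.0007 units


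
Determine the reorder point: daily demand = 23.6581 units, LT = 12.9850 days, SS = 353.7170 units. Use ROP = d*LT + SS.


d*LT = 23.6581 * 12.9850 = 307.2004
ROP = 307.2004 + 353.7170 = 660.9174

660.9174 units


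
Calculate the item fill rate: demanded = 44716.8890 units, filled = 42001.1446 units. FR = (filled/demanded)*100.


FR = 42001.1446 / 44716.8890 * 100 = 93.9268

93.9268%


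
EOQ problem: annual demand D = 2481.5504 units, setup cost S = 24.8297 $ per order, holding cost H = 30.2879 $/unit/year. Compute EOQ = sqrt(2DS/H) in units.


2*D*S = 2 * 2481.5504 * 24.8297 = 123232.3039
2*D*S/H = 4068.6975
EOQ = sqrt(4068.6975) = 63.7863

63.7863 units


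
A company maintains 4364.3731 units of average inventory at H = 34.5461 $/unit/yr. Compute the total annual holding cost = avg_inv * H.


Cost = 4364.3731 * 34.5461 = 150772.0695

150772.0695 $/yr


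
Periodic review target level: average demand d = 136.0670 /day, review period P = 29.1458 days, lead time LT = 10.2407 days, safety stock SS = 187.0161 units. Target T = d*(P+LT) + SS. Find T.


P + LT = 39.3865
d*(P+LT) = 136.0670 * 39.3865 = 5359.2029
T = 5359.2029 + 187.0161 = 5546.2190

5546.2190 units


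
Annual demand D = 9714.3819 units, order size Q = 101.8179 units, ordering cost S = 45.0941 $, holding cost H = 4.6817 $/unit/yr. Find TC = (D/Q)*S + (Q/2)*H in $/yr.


Ordering cost = D*S/Q = 4302.3998
Holding cost = Q*H/2 = 238.3404
TC = 4302.3998 + 238.3404 = 4540.7402

4540.7402 $/yr


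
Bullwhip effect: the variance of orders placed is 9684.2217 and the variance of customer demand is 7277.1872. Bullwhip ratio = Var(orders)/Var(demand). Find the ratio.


BW = 9684.2217 / 7277.1872 = 1.3308

1.3308


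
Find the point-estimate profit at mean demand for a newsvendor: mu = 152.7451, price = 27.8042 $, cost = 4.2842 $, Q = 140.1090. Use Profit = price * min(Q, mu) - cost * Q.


Sales at mu = min(140.1090, 152.7451) = 140.1090
Revenue = 27.8042 * 140.1090 = 3895.6187
Total cost = 4.2842 * 140.1090 = 600.2550
Profit = 3895.6187 - 600.2550 = 3295.3637

3295.3637 $


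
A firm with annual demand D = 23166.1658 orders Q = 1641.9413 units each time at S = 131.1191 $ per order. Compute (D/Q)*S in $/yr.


Number of orders = D/Q = 14.1090
Cost = 14.1090 * 131.1191 = 1849.9607

1849.9607 $/yr


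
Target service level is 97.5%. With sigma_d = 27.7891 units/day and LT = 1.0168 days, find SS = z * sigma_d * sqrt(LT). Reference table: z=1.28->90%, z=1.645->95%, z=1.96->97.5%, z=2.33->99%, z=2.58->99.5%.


From the table, SL = 97.5% corresponds to z = 1.96
sqrt(LT) = sqrt(1.0168) = 1.0084
SS = 1.96 * 27.7891 * 1.0084 = 54.9223

54.9223 units


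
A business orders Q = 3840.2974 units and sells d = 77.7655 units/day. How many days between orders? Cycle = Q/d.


Cycle = 3840.2974 / 77.7655 = 49.3830

49.3830 days


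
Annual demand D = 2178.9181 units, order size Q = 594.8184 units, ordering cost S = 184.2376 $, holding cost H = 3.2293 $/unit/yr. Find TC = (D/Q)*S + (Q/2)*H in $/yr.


Ordering cost = D*S/Q = 674.8928
Holding cost = Q*H/2 = 960.4235
TC = 674.8928 + 960.4235 = 1635.3163

1635.3163 $/yr


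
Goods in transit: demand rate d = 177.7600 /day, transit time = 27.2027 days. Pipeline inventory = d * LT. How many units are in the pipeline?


Pipeline = 177.7600 * 27.2027 = 4835.5520

4835.5520 units


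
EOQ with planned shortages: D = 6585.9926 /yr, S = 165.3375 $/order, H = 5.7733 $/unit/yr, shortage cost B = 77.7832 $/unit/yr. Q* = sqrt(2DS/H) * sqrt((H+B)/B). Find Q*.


sqrt(2DS/H) = 614.1850
sqrt((H+B)/B) = 1.0364
Q* = 614.1850 * 1.0364 = 636.5704

636.5704 units


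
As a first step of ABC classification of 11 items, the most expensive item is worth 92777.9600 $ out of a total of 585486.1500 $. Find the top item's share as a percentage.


Top item = 92777.9600
Total = 585486.1500
Percentage = 92777.9600 / 585486.1500 * 100 = 15.8463

15.8463%


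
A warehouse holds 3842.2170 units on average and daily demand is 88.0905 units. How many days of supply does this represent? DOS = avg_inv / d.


DOS = 3842.2170 / 88.0905 = 43.6167

43.6167 days


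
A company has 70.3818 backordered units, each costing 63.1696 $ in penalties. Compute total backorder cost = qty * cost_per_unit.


Total = 70.3818 * 63.1696 = 4445.9902

4445.9902 $


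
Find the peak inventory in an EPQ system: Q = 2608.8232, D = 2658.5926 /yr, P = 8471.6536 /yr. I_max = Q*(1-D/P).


D/P = 0.3138
1 - D/P = 0.6862
I_max = 2608.8232 * 0.6862 = 1790.1167

1790.1167 units


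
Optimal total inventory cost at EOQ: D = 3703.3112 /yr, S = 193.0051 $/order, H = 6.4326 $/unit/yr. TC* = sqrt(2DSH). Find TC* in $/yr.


2*D*S*H = 9195503.9589
TC* = sqrt(9195503.9589) = 3032.4089

3032.4089 $/yr


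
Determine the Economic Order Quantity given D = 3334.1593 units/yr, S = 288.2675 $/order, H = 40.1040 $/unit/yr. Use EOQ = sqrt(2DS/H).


2*D*S = 2 * 3334.1593 * 288.2675 = 1922259.5320
2*D*S/H = 47931.8655
EOQ = sqrt(47931.8655) = 218.9335

218.9335 units


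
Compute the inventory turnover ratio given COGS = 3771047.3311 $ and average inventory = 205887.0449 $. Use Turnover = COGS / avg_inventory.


Turnover = 3771047.3311 / 205887.0449 = 18.3161

18.3161


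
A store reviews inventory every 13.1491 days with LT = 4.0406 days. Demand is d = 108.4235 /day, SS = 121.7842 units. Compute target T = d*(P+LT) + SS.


P + LT = 17.1897
d*(P+LT) = 108.4235 * 17.1897 = 1863.7674
T = 1863.7674 + 121.7842 = 1985.5516

1985.5516 units


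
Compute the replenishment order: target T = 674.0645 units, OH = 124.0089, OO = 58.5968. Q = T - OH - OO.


Inventory position = OH + OO = 124.0089 + 58.5968 = 182.6057
Q = 674.0645 - 182.6057 = 491.4588

491.4588 units


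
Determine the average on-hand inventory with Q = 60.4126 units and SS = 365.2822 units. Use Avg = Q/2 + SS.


Q/2 = 30.2063
Avg = 30.2063 + 365.2822 = 395.4885

395.4885 units


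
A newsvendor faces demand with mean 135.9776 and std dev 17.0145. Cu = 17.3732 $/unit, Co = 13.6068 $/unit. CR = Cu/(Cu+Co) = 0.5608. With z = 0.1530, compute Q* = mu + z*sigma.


CR = Cu/(Cu+Co) = 17.3732/(17.3732+13.6068) = 0.5608
z = 0.1530
Q* = 135.9776 + 0.1530 * 17.0145 = 138.5808

138.5808 units


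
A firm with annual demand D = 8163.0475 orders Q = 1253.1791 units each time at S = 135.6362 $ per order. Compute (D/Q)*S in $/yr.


Number of orders = D/Q = 6.5139
Cost = 6.5139 * 135.6362 = 883.5168

883.5168 $/yr


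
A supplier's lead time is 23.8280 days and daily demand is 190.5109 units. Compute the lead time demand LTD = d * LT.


LTD = 190.5109 * 23.8280 = 4539.4937

4539.4937 units


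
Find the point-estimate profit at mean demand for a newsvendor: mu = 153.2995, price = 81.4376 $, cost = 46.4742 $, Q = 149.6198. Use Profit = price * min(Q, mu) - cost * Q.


Sales at mu = min(149.6198, 153.2995) = 149.6198
Revenue = 81.4376 * 149.6198 = 12184.6774
Total cost = 46.4742 * 149.6198 = 6953.4605
Profit = 12184.6774 - 6953.4605 = 5231.2169

5231.2169 $


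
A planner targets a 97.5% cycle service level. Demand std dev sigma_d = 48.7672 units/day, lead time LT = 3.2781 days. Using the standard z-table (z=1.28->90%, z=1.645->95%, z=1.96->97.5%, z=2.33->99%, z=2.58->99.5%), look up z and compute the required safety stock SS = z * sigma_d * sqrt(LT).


From the table, SL = 97.5% corresponds to z = 1.96
sqrt(LT) = sqrt(3.2781) = 1.8106
SS = 1.96 * 48.7672 * 1.8106 = 173.0593

173.0593 units


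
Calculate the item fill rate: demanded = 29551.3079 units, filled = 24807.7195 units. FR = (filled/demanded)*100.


FR = 24807.7195 / 29551.3079 * 100 = 83.9480

83.9480%


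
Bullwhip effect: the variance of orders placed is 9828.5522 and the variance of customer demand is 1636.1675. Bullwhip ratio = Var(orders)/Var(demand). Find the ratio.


BW = 9828.5522 / 1636.1675 = 6.0071

6.0071


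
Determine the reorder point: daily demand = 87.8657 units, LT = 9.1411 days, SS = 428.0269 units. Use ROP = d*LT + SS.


d*LT = 87.8657 * 9.1411 = 803.1892
ROP = 803.1892 + 428.0269 = 1231.2161

1231.2161 units


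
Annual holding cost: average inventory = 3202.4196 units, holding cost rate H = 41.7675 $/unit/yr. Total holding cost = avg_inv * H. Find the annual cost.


Cost = 3202.4196 * 41.7675 = 133757.0606

133757.0606 $/yr


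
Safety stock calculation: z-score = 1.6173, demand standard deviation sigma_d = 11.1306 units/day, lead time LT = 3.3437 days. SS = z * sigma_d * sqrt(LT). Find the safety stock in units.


sqrt(LT) = sqrt(3.3437) = 1.8286
SS = 1.6173 * 11.1306 * 1.8286 = 32.9172

32.9172 units


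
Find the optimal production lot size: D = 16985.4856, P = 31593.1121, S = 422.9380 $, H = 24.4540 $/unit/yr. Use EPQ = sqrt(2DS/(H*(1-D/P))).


1 - D/P = 1 - 0.5376 = 0.4624
H*(1-D/P) = 11.3067
2DS = 14367614.6174
EPQ = sqrt(1270713.1231) = 1127.2591

1127.2591 units


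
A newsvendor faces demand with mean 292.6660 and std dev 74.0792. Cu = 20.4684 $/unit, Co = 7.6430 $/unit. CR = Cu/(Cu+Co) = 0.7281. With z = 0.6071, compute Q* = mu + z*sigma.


CR = Cu/(Cu+Co) = 20.4684/(20.4684+7.6430) = 0.7281
z = 0.6071
Q* = 292.6660 + 0.6071 * 74.0792 = 337.6395

337.6395 units


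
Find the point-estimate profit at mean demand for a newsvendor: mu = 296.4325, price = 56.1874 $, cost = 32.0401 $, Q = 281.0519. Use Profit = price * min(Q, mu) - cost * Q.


Sales at mu = min(281.0519, 296.4325) = 281.0519
Revenue = 56.1874 * 281.0519 = 15791.5755
Total cost = 32.0401 * 281.0519 = 9004.9310
Profit = 15791.5755 - 9004.9310 = 6786.6445

6786.6445 $


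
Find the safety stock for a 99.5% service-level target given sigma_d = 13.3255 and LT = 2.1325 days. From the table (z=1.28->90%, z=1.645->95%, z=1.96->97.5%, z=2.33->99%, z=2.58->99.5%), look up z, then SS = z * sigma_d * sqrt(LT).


From the table, SL = 99.5% corresponds to z = 2.58
sqrt(LT) = sqrt(2.1325) = 1.4603
SS = 2.58 * 13.3255 * 1.4603 = 50.2051

50.2051 units


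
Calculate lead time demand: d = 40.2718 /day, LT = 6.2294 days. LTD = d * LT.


LTD = 40.2718 * 6.2294 = 250.8692

250.8692 units


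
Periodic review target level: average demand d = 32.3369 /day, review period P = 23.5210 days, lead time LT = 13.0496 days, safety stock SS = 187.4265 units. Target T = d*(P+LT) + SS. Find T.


P + LT = 36.5706
d*(P+LT) = 32.3369 * 36.5706 = 1182.5798
T = 1182.5798 + 187.4265 = 1370.0063

1370.0063 units


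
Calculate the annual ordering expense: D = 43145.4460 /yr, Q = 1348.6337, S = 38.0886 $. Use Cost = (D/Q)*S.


Number of orders = D/Q = 31.9920
Cost = 31.9920 * 38.0886 = 1218.5293

1218.5293 $/yr


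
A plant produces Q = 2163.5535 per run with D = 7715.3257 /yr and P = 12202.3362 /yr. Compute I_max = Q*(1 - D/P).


D/P = 0.6323
1 - D/P = 0.3677
I_max = 2163.5535 * 0.3677 = 795.5761

795.5761 units


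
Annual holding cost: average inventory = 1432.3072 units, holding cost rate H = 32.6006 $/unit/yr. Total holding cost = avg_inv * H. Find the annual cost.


Cost = 1432.3072 * 32.6006 = 46694.0741

46694.0741 $/yr


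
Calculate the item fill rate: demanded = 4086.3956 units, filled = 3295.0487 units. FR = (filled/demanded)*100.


FR = 3295.0487 / 4086.3956 * 100 = 80.6346

80.6346%


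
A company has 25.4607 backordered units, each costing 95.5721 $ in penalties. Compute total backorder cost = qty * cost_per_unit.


Total = 25.4607 * 95.5721 = 2433.3326

2433.3326 $


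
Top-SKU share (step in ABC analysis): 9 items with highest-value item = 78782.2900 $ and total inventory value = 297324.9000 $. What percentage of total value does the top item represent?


Top item = 78782.2900
Total = 297324.9000
Percentage = 78782.2900 / 297324.9000 * 100 = 26.4970

26.4970%


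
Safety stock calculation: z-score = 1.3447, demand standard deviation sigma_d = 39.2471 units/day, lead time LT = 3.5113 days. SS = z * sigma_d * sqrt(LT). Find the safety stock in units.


sqrt(LT) = sqrt(3.5113) = 1.8738
SS = 1.3447 * 39.2471 * 1.8738 = 98.8933

98.8933 units


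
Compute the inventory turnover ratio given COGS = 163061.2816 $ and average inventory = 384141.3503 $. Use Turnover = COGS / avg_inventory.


Turnover = 163061.2816 / 384141.3503 = 0.4245

0.4245


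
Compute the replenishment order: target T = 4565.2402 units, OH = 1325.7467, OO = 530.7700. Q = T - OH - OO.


Inventory position = OH + OO = 1325.7467 + 530.7700 = 1856.5167
Q = 4565.2402 - 1856.5167 = 2708.7235

2708.7235 units


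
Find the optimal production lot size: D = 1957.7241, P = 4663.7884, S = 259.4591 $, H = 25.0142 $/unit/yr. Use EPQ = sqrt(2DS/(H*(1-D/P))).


1 - D/P = 1 - 0.4198 = 0.5802
H*(1-D/P) = 14.5140
2DS = 1015898.6661
EPQ = sqrt(69994.5939) = 264.5649

264.5649 units


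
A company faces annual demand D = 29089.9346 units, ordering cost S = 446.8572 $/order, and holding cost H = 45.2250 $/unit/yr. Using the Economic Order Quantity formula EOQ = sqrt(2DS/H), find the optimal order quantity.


2*D*S = 2 * 29089.9346 * 446.8572 = 25998093.4471
2*D*S/H = 574861.1044
EOQ = sqrt(574861.1044) = 758.1960

758.1960 units


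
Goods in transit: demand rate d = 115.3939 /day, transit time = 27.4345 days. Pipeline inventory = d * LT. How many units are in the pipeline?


Pipeline = 115.3939 * 27.4345 = 3165.7739

3165.7739 units


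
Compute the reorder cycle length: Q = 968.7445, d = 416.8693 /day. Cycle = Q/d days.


Cycle = 968.7445 / 416.8693 = 2.3239

2.3239 days


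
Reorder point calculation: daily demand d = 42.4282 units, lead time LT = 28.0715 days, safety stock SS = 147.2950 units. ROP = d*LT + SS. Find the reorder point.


d*LT = 42.4282 * 28.0715 = 1191.0232
ROP = 1191.0232 + 147.2950 = 1338.3182

1338.3182 units


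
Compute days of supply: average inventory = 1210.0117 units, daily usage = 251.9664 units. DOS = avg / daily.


DOS = 1210.0117 / 251.9664 = 4.8023

4.8023 days


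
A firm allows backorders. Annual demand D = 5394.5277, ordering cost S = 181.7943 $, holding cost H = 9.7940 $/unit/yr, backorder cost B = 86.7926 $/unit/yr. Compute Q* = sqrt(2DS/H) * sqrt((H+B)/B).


sqrt(2DS/H) = 447.5090
sqrt((H+B)/B) = 1.0549
Q* = 447.5090 * 1.0549 = 472.0836

472.0836 units


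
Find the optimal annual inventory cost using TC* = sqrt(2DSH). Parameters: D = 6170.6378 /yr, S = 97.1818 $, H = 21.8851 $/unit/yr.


2*D*S*H = 26247837.2827
TC* = sqrt(26247837.2827) = 5123.2643

5123.2643 $/yr


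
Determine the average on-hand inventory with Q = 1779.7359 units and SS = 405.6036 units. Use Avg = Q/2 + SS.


Q/2 = 889.8679
Avg = 889.8679 + 405.6036 = 1295.4715

1295.4715 units


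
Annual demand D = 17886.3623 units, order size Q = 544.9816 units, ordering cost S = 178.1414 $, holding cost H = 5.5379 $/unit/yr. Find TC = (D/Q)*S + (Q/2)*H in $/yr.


Ordering cost = D*S/Q = 5846.6224
Holding cost = Q*H/2 = 1509.0268
TC = 5846.6224 + 1509.0268 = 7355.6492

7355.6492 $/yr


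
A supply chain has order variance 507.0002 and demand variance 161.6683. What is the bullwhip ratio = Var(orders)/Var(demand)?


BW = 507.0002 / 161.6683 = 3.1361

3.1361


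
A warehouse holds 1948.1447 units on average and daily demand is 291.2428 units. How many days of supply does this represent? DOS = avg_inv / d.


DOS = 1948.1447 / 291.2428 = 6.6891

6.6891 days


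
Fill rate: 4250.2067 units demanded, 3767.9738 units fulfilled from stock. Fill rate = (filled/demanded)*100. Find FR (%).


FR = 3767.9738 / 4250.2067 * 100 = 88.6539

88.6539%


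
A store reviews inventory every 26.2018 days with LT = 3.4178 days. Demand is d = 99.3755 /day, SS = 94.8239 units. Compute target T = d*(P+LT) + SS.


P + LT = 29.6196
d*(P+LT) = 99.3755 * 29.6196 = 2943.4626
T = 2943.4626 + 94.8239 = 3038.2865

3038.2865 units


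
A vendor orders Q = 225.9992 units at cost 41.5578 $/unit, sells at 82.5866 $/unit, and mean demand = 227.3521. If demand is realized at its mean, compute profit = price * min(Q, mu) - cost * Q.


Sales at mu = min(225.9992, 227.3521) = 225.9992
Revenue = 82.5866 * 225.9992 = 18664.5055
Total cost = 41.5578 * 225.9992 = 9392.0296
Profit = 18664.5055 - 9392.0296 = 9272.4760

9272.4760 $


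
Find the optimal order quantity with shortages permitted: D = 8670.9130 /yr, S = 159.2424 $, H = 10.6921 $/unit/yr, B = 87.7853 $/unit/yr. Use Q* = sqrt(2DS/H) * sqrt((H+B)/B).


sqrt(2DS/H) = 508.2124
sqrt((H+B)/B) = 1.0591
Q* = 508.2124 * 1.0591 = 538.2731

538.2731 units


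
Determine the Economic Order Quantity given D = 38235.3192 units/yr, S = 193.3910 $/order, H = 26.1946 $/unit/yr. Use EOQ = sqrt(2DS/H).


2*D*S = 2 * 38235.3192 * 193.3910 = 14788733.2308
2*D*S/H = 564571.8290
EOQ = sqrt(564571.8290) = 751.3799

751.3799 units


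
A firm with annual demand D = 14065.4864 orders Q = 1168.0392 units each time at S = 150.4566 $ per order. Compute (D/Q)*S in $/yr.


Number of orders = D/Q = 12.0420
Cost = 12.0420 * 150.4566 = 1811.7930

1811.7930 $/yr


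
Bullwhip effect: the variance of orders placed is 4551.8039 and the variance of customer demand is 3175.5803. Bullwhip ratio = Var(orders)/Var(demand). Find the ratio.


BW = 4551.8039 / 3175.5803 = 1.4334

1.4334


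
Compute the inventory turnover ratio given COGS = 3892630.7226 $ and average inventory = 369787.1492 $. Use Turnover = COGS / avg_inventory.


Turnover = 3892630.7226 / 369787.1492 = 10.5267

10.5267


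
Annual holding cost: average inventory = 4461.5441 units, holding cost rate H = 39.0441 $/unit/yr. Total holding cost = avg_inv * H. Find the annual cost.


Cost = 4461.5441 * 39.0441 = 174196.9740

174196.9740 $/yr


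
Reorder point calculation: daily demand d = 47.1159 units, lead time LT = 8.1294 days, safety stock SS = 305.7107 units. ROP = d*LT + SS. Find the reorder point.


d*LT = 47.1159 * 8.1294 = 383.0240
ROP = 383.0240 + 305.7107 = 688.7347

688.7347 units


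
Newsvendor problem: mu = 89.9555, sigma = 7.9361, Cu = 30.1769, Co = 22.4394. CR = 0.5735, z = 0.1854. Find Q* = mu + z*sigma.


CR = Cu/(Cu+Co) = 30.1769/(30.1769+22.4394) = 0.5735
z = 0.1854
Q* = 89.9555 + 0.1854 * 7.9361 = 91.4269

91.4269 units


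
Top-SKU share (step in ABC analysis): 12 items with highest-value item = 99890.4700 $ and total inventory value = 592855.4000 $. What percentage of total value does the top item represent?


Top item = 99890.4700
Total = 592855.4000
Percentage = 99890.4700 / 592855.4000 * 100 = 16.8490

16.8490%


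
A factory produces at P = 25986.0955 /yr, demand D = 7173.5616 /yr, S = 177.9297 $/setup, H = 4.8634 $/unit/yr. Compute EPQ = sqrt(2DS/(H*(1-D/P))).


1 - D/P = 1 - 0.2761 = 0.7239
H*(1-D/P) = 3.5208
2DS = 2552779.3268
EPQ = sqrt(725048.4331) = 851.4978

851.4978 units


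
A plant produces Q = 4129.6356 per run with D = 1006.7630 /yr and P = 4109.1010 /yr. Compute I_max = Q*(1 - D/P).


D/P = 0.2450
1 - D/P = 0.7550
I_max = 4129.6356 * 0.7550 = 3117.8415

3117.8415 units


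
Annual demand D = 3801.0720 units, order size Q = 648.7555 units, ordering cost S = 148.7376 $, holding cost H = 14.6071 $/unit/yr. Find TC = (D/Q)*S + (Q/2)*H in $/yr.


Ordering cost = D*S/Q = 871.4567
Holding cost = Q*H/2 = 4738.2182
TC = 871.4567 + 4738.2182 = 5609.6749

5609.6749 $/yr


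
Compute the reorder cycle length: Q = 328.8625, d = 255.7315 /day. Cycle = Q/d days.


Cycle = 328.8625 / 255.7315 = 1.2860

1.2860 days


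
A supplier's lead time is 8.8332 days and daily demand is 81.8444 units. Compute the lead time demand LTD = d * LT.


LTD = 81.8444 * 8.8332 = 722.9480

722.9480 units


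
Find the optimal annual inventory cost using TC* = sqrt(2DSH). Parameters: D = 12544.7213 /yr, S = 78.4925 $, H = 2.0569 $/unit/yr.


2*D*S*H = 4050721.1984
TC* = sqrt(4050721.1984) = 2012.6404

2012.6404 $/yr


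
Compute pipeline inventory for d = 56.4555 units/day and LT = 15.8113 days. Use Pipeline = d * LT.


Pipeline = 56.4555 * 15.8113 = 892.6348

892.6348 units


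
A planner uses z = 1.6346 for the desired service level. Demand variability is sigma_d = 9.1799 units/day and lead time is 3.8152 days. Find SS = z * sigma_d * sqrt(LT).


sqrt(LT) = sqrt(3.8152) = 1.9533
SS = 1.6346 * 9.1799 * 1.9533 = 29.3095

29.3095 units


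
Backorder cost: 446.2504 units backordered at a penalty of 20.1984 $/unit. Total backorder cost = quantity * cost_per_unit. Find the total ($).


Total = 446.2504 * 20.1984 = 9013.5441

9013.5441 $


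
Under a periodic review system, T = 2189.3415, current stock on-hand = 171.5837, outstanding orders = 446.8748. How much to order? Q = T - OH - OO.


Inventory position = OH + OO = 171.5837 + 446.8748 = 618.4585
Q = 2189.3415 - 618.4585 = 1570.8830

1570.8830 units


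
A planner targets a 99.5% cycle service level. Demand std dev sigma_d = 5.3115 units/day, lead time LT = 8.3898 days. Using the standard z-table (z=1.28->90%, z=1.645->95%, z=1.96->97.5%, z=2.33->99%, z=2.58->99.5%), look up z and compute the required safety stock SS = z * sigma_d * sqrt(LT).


From the table, SL = 99.5% corresponds to z = 2.58
sqrt(LT) = sqrt(8.3898) = 2.8965
SS = 2.58 * 5.3115 * 2.8965 = 39.6929

39.6929 units


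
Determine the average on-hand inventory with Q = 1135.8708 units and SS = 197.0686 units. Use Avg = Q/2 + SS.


Q/2 = 567.9354
Avg = 567.9354 + 197.0686 = 765.0040

765.0040 units


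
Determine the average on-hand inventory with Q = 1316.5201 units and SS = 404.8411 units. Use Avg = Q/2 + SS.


Q/2 = 658.2600
Avg = 658.2600 + 404.8411 = 1063.1011

1063.1011 units


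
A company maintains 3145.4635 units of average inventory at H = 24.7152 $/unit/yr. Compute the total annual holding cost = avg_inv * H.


Cost = 3145.4635 * 24.7152 = 77740.7595

77740.7595 $/yr


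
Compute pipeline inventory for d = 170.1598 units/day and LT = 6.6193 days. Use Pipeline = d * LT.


Pipeline = 170.1598 * 6.6193 = 1126.3388

1126.3388 units


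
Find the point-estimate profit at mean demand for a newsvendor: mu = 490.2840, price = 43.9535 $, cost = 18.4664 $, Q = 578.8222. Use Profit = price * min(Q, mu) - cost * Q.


Sales at mu = min(578.8222, 490.2840) = 490.2840
Revenue = 43.9535 * 490.2840 = 21549.6978
Total cost = 18.4664 * 578.8222 = 10688.7623
Profit = 21549.6978 - 10688.7623 = 10860.9355

10860.9355 $


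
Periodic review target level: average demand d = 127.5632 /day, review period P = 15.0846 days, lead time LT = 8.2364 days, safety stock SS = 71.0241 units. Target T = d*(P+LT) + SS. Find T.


P + LT = 23.3210
d*(P+LT) = 127.5632 * 23.3210 = 2974.9014
T = 2974.9014 + 71.0241 = 3045.9255

3045.9255 units


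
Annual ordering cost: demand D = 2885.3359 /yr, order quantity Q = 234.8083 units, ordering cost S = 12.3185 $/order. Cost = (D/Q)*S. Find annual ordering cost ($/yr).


Number of orders = D/Q = 12.2880
Cost = 12.2880 * 12.3185 = 151.3703

151.3703 $/yr


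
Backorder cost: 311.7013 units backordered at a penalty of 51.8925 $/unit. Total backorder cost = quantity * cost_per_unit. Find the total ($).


Total = 311.7013 * 51.8925 = 16174.9597

16174.9597 $


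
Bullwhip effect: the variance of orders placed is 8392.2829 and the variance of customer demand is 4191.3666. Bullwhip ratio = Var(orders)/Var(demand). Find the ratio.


BW = 8392.2829 / 4191.3666 = 2.0023

2.0023


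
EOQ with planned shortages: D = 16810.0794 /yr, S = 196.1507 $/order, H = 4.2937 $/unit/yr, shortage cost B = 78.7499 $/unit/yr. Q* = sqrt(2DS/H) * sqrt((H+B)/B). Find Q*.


sqrt(2DS/H) = 1239.3072
sqrt((H+B)/B) = 1.0269
Q* = 1239.3072 * 1.0269 = 1272.6443

1272.6443 units


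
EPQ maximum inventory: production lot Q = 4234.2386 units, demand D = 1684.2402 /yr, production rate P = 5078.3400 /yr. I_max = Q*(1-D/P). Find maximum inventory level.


D/P = 0.3317
1 - D/P = 0.6683
I_max = 4234.2386 * 0.6683 = 2829.9461

2829.9461 units


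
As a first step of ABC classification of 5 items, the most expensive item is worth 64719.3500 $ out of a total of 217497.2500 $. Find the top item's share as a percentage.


Top item = 64719.3500
Total = 217497.2500
Percentage = 64719.3500 / 217497.2500 * 100 = 29.7564

29.7564%


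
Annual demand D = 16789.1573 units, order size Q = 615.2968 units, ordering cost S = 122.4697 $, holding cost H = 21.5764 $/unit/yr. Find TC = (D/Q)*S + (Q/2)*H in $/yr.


Ordering cost = D*S/Q = 3341.7418
Holding cost = Q*H/2 = 6637.9449
TC = 3341.7418 + 6637.9449 = 9979.6868

9979.6868 $/yr


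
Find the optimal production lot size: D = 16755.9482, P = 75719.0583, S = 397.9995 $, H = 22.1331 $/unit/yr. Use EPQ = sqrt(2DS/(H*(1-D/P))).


1 - D/P = 1 - 0.2213 = 0.7787
H*(1-D/P) = 17.2352
2DS = 13337718.0113
EPQ = sqrt(773863.0419) = 879.6949

879.6949 units


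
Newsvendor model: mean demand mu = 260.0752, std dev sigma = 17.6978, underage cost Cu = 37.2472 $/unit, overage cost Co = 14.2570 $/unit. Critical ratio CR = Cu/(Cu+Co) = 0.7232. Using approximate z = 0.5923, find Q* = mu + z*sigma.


CR = Cu/(Cu+Co) = 37.2472/(37.2472+14.2570) = 0.7232
z = 0.5923
Q* = 260.0752 + 0.5923 * 17.6978 = 270.5576

270.5576 units


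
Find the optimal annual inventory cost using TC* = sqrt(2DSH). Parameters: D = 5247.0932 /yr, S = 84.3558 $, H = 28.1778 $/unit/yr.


2*D*S*H = 24944270.3434
TC* = sqrt(24944270.3434) = 4994.4239

4994.4239 $/yr


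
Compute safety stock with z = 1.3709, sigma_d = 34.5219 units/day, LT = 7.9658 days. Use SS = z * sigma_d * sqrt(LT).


sqrt(LT) = sqrt(7.9658) = 2.8224
SS = 1.3709 * 34.5219 * 2.8224 = 133.5719

133.5719 units


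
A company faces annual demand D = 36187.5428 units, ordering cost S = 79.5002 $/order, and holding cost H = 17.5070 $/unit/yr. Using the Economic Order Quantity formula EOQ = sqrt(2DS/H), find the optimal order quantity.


2*D*S = 2 * 36187.5428 * 79.5002 = 5753833.7802
2*D*S/H = 328659.0381
EOQ = sqrt(328659.0381) = 573.2879

573.2879 units


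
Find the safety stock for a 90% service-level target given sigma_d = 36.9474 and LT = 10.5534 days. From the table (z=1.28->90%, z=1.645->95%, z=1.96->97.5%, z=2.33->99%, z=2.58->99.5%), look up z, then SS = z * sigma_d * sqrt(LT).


From the table, SL = 90% corresponds to z = 1.28
sqrt(LT) = sqrt(10.5534) = 3.2486
SS = 1.28 * 36.9474 * 3.2486 = 153.6350

153.6350 units


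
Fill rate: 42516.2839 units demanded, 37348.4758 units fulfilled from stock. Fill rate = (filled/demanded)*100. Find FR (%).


FR = 37348.4758 / 42516.2839 * 100 = 87.8451

87.8451%


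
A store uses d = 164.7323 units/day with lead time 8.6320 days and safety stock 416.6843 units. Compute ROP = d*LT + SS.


d*LT = 164.7323 * 8.6320 = 1421.9692
ROP = 1421.9692 + 416.6843 = 1838.6535

1838.6535 units


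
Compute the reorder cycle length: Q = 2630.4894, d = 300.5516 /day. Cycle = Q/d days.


Cycle = 2630.4894 / 300.5516 = 8.7522

8.7522 days


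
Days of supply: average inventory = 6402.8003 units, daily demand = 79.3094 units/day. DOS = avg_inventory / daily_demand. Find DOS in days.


DOS = 6402.8003 / 79.3094 = 80.7319

80.7319 days


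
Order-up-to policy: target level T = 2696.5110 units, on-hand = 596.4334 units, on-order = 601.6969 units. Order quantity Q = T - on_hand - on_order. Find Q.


Inventory position = OH + OO = 596.4334 + 601.6969 = 1198.1303
Q = 2696.5110 - 1198.1303 = 1498.3807

1498.3807 units


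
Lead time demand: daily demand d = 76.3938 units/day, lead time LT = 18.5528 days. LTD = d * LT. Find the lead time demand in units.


LTD = 76.3938 * 18.5528 = 1417.3189

1417.3189 units


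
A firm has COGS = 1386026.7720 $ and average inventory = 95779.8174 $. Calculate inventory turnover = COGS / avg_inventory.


Turnover = 1386026.7720 / 95779.8174 = 14.4710

14.4710


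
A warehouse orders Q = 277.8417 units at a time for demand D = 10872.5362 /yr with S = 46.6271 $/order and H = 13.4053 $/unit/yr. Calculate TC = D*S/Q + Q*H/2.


Ordering cost = D*S/Q = 1824.6175
Holding cost = Q*H/2 = 1862.2757
TC = 1824.6175 + 1862.2757 = 3686.8932

3686.8932 $/yr


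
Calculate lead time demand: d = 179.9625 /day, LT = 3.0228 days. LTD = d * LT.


LTD = 179.9625 * 3.0228 = 543.9906

543.9906 units


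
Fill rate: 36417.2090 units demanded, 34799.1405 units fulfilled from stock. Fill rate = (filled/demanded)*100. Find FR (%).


FR = 34799.1405 / 36417.2090 * 100 = 95.5569

95.5569%


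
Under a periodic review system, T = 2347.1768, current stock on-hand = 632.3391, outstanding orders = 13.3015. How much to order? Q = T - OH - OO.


Inventory position = OH + OO = 632.3391 + 13.3015 = 645.6406
Q = 2347.1768 - 645.6406 = 1701.5362

1701.5362 units


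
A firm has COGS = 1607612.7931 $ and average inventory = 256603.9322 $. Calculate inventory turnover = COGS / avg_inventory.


Turnover = 1607612.7931 / 256603.9322 = 6.2650

6.2650


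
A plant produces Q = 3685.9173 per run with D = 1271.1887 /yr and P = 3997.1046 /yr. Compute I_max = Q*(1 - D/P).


D/P = 0.3180
1 - D/P = 0.6820
I_max = 3685.9173 * 0.6820 = 2513.6947

2513.6947 units


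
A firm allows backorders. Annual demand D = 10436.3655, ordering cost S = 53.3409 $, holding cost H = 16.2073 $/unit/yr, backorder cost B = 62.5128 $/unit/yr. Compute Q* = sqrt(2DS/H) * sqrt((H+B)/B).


sqrt(2DS/H) = 262.0985
sqrt((H+B)/B) = 1.1222
Q* = 262.0985 * 1.1222 = 294.1188

294.1188 units


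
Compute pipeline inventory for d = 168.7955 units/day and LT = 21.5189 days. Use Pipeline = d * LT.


Pipeline = 168.7955 * 21.5189 = 3632.2935

3632.2935 units


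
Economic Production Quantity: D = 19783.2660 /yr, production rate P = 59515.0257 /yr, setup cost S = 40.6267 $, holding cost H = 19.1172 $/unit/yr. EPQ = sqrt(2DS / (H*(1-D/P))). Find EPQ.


1 - D/P = 1 - 0.3324 = 0.6676
H*(1-D/P) = 12.7625
2DS = 1607457.6256
EPQ = sqrt(125951.7120) = 354.8968

354.8968 units


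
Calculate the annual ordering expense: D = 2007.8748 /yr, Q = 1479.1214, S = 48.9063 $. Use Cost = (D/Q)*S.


Number of orders = D/Q = 1.3575
Cost = 1.3575 * 48.9063 = 66.3892

66.3892 $/yr


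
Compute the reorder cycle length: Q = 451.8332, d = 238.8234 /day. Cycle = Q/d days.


Cycle = 451.8332 / 238.8234 = 1.8919

1.8919 days


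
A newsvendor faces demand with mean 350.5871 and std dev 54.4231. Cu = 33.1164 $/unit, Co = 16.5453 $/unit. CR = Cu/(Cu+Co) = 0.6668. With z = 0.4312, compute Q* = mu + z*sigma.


CR = Cu/(Cu+Co) = 33.1164/(33.1164+16.5453) = 0.6668
z = 0.4312
Q* = 350.5871 + 0.4312 * 54.4231 = 374.0543

374.0543 units


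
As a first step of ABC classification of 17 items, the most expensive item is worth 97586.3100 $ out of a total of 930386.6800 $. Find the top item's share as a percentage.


Top item = 97586.3100
Total = 930386.6800
Percentage = 97586.3100 / 930386.6800 * 100 = 10.4888

10.4888%


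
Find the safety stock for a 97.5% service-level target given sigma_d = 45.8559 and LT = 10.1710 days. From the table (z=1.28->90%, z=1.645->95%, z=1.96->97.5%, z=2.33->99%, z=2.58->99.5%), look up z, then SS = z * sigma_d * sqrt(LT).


From the table, SL = 97.5% corresponds to z = 1.96
sqrt(LT) = sqrt(10.1710) = 3.1892
SS = 1.96 * 45.8559 * 3.1892 = 286.6376

286.6376 units


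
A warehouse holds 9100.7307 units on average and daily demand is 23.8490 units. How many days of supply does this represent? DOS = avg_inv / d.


DOS = 9100.7307 / 23.8490 = 381.5980

381.5980 days


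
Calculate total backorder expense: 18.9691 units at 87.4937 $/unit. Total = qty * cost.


Total = 18.9691 * 87.4937 = 1659.6767

1659.6767 $


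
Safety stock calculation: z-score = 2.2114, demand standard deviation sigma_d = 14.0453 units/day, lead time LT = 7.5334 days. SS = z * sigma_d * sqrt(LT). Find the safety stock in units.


sqrt(LT) = sqrt(7.5334) = 2.7447
SS = 2.2114 * 14.0453 * 2.7447 = 85.2499

85.2499 units


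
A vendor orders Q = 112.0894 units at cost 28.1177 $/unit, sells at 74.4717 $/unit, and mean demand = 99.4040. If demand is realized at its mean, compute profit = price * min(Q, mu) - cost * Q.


Sales at mu = min(112.0894, 99.4040) = 99.4040
Revenue = 74.4717 * 99.4040 = 7402.7849
Total cost = 28.1177 * 112.0894 = 3151.6961
Profit = 7402.7849 - 3151.6961 = 4251.0887

4251.0887 $


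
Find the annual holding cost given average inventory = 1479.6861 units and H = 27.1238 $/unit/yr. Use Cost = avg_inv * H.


Cost = 1479.6861 * 27.1238 = 40134.7098

40134.7098 $/yr
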